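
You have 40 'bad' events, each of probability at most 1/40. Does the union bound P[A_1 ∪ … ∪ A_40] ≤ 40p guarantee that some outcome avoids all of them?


Union bound: P[∪_{i=1}^{40} A_i] ≤ Σ_i P[A_i] ≤ 40·p = 40·(1/40) = 1.
Numerically: 1 ≈ 1.00000.
Is 1 < 1? NO.
Since the bound 1 is ≥ 1, the union bound is uninformative here; it does NOT by itself certify existence.

40·p = 1 ≈ 1.00000; existence NOT certified by the union bound.


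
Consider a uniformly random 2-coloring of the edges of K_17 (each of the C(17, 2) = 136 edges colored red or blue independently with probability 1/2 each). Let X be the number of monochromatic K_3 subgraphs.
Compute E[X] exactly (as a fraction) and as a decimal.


Let X = Σ_S X_S over the C(17, 3) = 680 subsets S of size 3, where X_S = 1 if the K_3 on S is monochromatic.
For a fixed S, the K_3 on S has C(3, 2) = 3 edges. P[all 3 edges red] = (1/2)^3, and likewise for blue, so P[monochromatic] = 2·(1/2)^3 = 2^{1 − 3} = 1/4.
By linearity of expectation: E[X] = C(17, 3) · 2^{1 − 3} = 680 · 1/4 = 170.
Numerically: E[X] ≈ 170.00000.

E[X] = C(17,3)·2^(1−C(3,2)) = 170 ≈ 170.00000.


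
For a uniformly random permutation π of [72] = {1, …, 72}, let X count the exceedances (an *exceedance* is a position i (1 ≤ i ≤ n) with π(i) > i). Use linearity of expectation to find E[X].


Write X = Σ_{i=1}^{72} X_i, where X_i = 1_{π(i) > i}.
For each fixed i, π(i) is uniform over {1, …, 72} (marginal of a uniform permutation), so P[π(i) > i] = (n − i)/n. Summing: Σ_{i=1}^{72} (n − i)/n = (0 + 1 + … + 71)/72 = 72(72 − 1)/(2·72) = (72 − 1)/2.
Hence E[X] = Σ_{i=1}^{72} (72 − i)/72 = 71/2 ≈ 35.500000.

E[X] = 71/2 = 35.500000.


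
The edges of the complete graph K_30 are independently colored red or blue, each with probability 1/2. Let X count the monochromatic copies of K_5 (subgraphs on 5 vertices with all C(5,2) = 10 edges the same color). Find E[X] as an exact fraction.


Let X = Σ_S X_S over the C(30, 5) = 142506 subsets S of size 5, where X_S = 1 if the K_5 on S is monochromatic.
For a fixed S, the K_5 on S has C(5, 2) = 10 edges. P[all 10 edges red] = (1/2)^10, and likewise for blue, so P[monochromatic] = 2·(1/2)^10 = 2^{1 − 10} = 1/512.
By linearity of expectation: E[X] = C(30, 5) · 2^{1 − 10} = 142506 · 1/512 = 71253/256.
Numerically: E[X] ≈ 278.3320.

E[X] = C(30,5)·2^(1−C(5,2)) = 71253/256 ≈ 278.3320.


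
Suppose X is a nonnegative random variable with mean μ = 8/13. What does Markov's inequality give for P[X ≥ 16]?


μ = E[X] = 8/13, a = 16.
Markov: P[X ≥ 16] ≤ μ/a = (8/13)/16 = 1/26.
Numerically: ≈ 0.0385.
(Since a = 16 > μ = 0.6154, the bound 1/26 is < 1 and informative.)

P[X ≥ 16] ≤ 1/26 ≈ 0.0385.


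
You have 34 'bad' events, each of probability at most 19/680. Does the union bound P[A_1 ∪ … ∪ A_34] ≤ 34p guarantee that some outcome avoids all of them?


Union bound: P[∪_{i=1}^{34} A_i] ≤ Σ_i P[A_i] ≤ 34·p = 34·(19/680) = 19/20.
Numerically: 19/20 ≈ 0.9500.
Is 19/20 < 1? YES.
Since P[∪ A_i] ≤ 19/20 < 1, the complement has P[∩ A_i^c] ≥ 1 − 19/20 = 1/20 > 0, so some outcome avoids every A_i.

34·p = 19/20 ≈ 0.9500; existence CERTIFIED by the union bound.


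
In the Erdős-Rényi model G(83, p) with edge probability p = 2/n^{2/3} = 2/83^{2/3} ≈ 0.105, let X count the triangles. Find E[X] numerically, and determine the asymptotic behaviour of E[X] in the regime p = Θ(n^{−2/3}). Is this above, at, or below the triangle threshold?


Number of potential triangles: C(83, 3) = 91881.
Each occurs with probability p³ ≈ (0.105)³ ≈ 1.16127e-03.
By linearity: E[X] = C(83, 3)·p³ ≈ 91881 · 1.16127e-03 ≈ 106.699.
Since α = 2/3 < 1, p = c/n^{2/3} ≫ 1/n is above the triangle threshold p ~ 1/n. Asymptotically E[X] ~ (c³/6)·n^{3(1−α)} = (2³/6)·n^{1} → ∞; triangles are abundant w.h.p.

E[X] ≈ 106.699; in regime p = Θ(1/n^{2/3}) E[X] diverges (above the triangle threshold p ~ 1/n).


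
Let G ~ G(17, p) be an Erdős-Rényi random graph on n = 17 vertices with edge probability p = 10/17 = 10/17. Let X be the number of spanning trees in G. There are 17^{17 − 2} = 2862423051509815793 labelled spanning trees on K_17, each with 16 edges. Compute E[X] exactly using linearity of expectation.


K_17 has 17^{17 − 2} = 2862423051509815793 labelled spanning trees.
For each such spanning tree H, let X_H = 1 if all 16 edges of H are present in G. Then P[X_H = 1] = p^{16} = (10/17)^{16} = 10000000000000000/48661191875666868481.
Summing the indicators: E[X] = Σ_H E[X_H] = 2862423051509815793 · p^{16} = 2862423051509815793 · 10000000000000000/48661191875666868481 = 10000000000000000/17.
Numerically: E[X] ≈ 5.882e+14.

E[X] = 2862423051509815793 · (10/17)^{16} = 10000000000000000/17 ≈ 5.882e+14.


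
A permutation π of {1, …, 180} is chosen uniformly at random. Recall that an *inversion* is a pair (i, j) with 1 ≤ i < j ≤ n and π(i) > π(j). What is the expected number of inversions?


Write X = Σ X_I over the C(180, 2) = 16110 pairs i < j, with X_I the indicator of one inversion.
There are 16110 indicators.
For each fixed pair i < j, the values π(i) and π(j) are two distinct elements of {1, …, 180} in uniformly random order; by symmetry P[π(i) > π(j)] = 1/2.
By linearity: E[X] = 16110 · (1/2) = C(180, 2) · (1/2) = 16110/2 = 8055 ≈ 8055.000000.

E[X] = 8055 = 8055.000000.


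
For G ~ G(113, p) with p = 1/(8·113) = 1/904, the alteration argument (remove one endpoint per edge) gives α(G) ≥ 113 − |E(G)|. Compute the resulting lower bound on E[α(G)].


E[|E(G)|] = C(113, 2)·p = 6328 · (1/904) = 7.
E[α(G)] ≥ n − E[|E(G)|] = 113 − 7 = 106.
Numerically: ≈ 106.000000.
(This is only a lower bound; the true E[α(G)] may be larger.)

E[α(G)] ≥ 106 ≈ 106.000000.


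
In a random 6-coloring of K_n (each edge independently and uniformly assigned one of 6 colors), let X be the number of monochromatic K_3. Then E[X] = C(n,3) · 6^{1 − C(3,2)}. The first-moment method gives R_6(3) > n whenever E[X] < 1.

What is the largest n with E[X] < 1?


We need C(n, 3) · 6^{1 − 3} < 1, i.e. C(n, 3) < 6^{3 − 1} = 36.
Check values of n near the boundary:
  n = 3: C(3, 3) = 1; 1 < 36? YES
  n = 4: C(4, 3) = 4; 4 < 36? YES
  n = 5: C(5, 3) = 10; 10 < 36? YES
  n = 6: C(6, 3) = 20; 20 < 36? YES
  n = 7: C(7, 3) = 35; 35 < 36? YES
  n = 8: C(8, 3) = 56; 56 < 36? NO
  n = 9: C(9, 3) = 84; 84 < 36? NO
  n = 10: C(10, 3) = 120; 120 < 36? NO
The largest n with C(n, 3) < 36 is n = 7 (where E[X] = 35/36 ≈ 0.9722). Hence R_6(3) > 7, i.e. R_6(3) ≥ 8.

Largest n = 7; hence R_6(3) > 7.


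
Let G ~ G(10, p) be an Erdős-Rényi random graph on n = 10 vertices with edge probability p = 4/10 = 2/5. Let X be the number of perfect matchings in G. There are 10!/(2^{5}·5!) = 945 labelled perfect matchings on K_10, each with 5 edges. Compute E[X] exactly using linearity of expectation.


K_10 has 10!/(2^{5}·5!) = 945 labelled perfect matchings.
For each such perfect matching H, let X_H = 1 if all 5 edges of H are present in G. Then P[X_H = 1] = p^{5} = (2/5)^{5} = 32/3125.
By linearity of expectation: E[X] = Σ_H E[X_H] = 945 · p^{5} = 945 · 32/3125 = 6048/625.
Numerically: E[X] ≈ 9.677.

E[X] = 945 · (2/5)^{5} = 6048/625 ≈ 9.677.


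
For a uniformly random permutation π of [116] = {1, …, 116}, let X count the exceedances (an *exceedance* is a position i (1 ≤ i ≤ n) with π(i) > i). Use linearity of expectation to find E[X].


Write X = Σ_{i=1}^{116} X_i, where X_i = 1_{π(i) > i}.
For each fixed i, π(i) is uniform over {1, …, 116} (marginal of a uniform permutation), so P[π(i) > i] = (n − i)/n. Summing: Σ_{i=1}^{116} (n − i)/n = (0 + 1 + … + 115)/116 = 116(116 − 1)/(2·116) = (116 − 1)/2.
Hence E[X] = Σ_{i=1}^{116} (116 − i)/116 = 115/2 ≈ 57.500000.

E[X] = 115/2 = 57.500000.


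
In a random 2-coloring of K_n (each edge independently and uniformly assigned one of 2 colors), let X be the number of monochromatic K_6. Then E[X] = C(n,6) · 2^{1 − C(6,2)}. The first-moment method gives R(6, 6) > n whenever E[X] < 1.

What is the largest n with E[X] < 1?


We need C(n, 6) · 2^{1 − 15} < 1, i.e. C(n, 6) < 2^{15 − 1} = 16384.
Check values of n near the boundary:
  n = 14: C(14, 6) = 3003; 3003 < 16384? YES
  n = 15: C(15, 6) = 5005; 5005 < 16384? YES
  n = 16: C(16, 6) = 8008; 8008 < 16384? YES
  n = 17: C(17, 6) = 12376; 12376 < 16384? YES
  n = 18: C(18, 6) = 18564; 18564 < 16384? NO
The largest n with C(n, 6) < 16384 is n = 17 (where E[X] = 1547/2048 ≈ 0.7554). Hence R(6, 6) > 17, i.e. R(6, 6) ≥ 18.

Largest n = 17; hence R(6, 6) > 17.


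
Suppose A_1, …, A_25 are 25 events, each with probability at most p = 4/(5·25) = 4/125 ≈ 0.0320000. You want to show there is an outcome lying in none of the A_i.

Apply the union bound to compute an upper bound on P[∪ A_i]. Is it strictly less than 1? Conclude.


Union bound: P[∪_{i=1}^{25} A_i] ≤ Σ_i P[A_i] ≤ 25·p = 25·(4/125) = 4/5.
Numerically: 4/5 ≈ 0.8000000.
Is 4/5 < 1? YES.
Since P[∪ A_i] ≤ 4/5 < 1, the complement has P[∩ A_i^c] ≥ 1 − 4/5 = 1/5 > 0, so some outcome avoids every A_i.

25·p = 4/5 ≈ 0.8000000; existence CERTIFIED by the union bound.


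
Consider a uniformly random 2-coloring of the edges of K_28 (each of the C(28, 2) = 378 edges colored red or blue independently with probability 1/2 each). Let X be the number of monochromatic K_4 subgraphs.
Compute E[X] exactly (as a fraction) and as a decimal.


Let X = Σ_S X_S over the C(28, 4) = 20475 subsets S of size 4, where X_S = 1 if the K_4 on S is monochromatic.
For a fixed S, the K_4 on S has C(4, 2) = 6 edges. P[all 6 edges red] = (1/2)^6, and likewise for blue, so P[monochromatic] = 2·(1/2)^6 = 2^{1 − 6} = 1/32.
Summing: E[X] = C(28, 4) · 2^{1 − 6} = 20475 · 1/32 = 20475/32.
Numerically: E[X] ≈ 639.844.

E[X] = C(28,4)·2^(1−C(4,2)) = 20475/32 ≈ 639.844.


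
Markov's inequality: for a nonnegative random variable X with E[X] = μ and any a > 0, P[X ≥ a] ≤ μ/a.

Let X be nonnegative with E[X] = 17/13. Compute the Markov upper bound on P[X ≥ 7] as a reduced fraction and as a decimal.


μ = E[X] = 17/13, a = 7.
Markov: P[X ≥ 7] ≤ μ/a = (17/13)/7 = 17/91.
Numerically: ≈ 0.1868.
(Since a = 7 > μ = 1.3077, the bound 17/91 is < 1 and informative.)

P[X ≥ 7] ≤ 17/91 ≈ 0.1868.


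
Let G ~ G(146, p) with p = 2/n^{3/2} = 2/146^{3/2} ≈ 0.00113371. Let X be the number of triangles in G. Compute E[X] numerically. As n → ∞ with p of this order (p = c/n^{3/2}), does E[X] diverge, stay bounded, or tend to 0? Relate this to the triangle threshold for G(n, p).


Number of potential triangles: C(146, 3) = 508080.
Each occurs with probability p³ ≈ (0.00113371)³ ≈ 1.45714287e-09.
By linearity: E[X] = C(146, 3)·p³ ≈ 508080 · 1.45714287e-09 ≈ 0.000740.
Since α = 3/2 > 1, p = c/n^{3/2} = o(1/n) is below the triangle threshold p ~ 1/n. Asymptotically E[X] ~ (c³/6)·n^{3(1−α)} = (2³/6)·n^{-1.5} → 0, so by Markov's inequality G has no triangles w.h.p.

E[X] ≈ 0.000740; in regime p = Θ(1/n^{3/2}) E[X] tends to 0 (below the triangle threshold p ~ 1/n).


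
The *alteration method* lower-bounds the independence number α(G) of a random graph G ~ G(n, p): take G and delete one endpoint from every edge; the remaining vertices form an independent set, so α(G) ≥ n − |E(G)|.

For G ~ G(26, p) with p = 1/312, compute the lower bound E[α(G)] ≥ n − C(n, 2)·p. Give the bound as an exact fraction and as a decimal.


E[|E(G)|] = C(26, 2)·p = 325 · (1/312) = 25/24.
E[α(G)] ≥ n − E[|E(G)|] = 26 − 25/24 = 599/24.
Numerically: ≈ 24.9583.
(This is only a lower bound; the true E[α(G)] may be larger.)

E[α(G)] ≥ 599/24 ≈ 24.9583.


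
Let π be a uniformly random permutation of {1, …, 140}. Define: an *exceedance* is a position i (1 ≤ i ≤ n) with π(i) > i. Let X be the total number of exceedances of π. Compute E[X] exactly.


Write X = Σ_{i=1}^{140} X_i, where X_i = 1_{π(i) > i}.
For each fixed i, π(i) is uniform over {1, …, 140} (marginal of a uniform permutation), so P[π(i) > i] = (n − i)/n. Summing: Σ_{i=1}^{140} (n − i)/n = (0 + 1 + … + 139)/140 = 140(140 − 1)/(2·140) = (140 − 1)/2.
Hence E[X] = Σ_{i=1}^{140} (140 − i)/140 = 139/2 ≈ 69.500000.

E[X] = 139/2 = 69.500000.


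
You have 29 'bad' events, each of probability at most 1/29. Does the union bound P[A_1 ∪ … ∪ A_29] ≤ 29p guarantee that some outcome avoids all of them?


Union bound: P[∪_{i=1}^{29} A_i] ≤ Σ_i P[A_i] ≤ 29·p = 29·(1/29) = 1.
Numerically: 1 ≈ 1.000.
Is 1 < 1? NO.
Since the bound 1 is ≥ 1, the union bound is uninformative here; it does NOT by itself certify existence.

29·p = 1 ≈ 1.000; existence NOT certified by the union bound.


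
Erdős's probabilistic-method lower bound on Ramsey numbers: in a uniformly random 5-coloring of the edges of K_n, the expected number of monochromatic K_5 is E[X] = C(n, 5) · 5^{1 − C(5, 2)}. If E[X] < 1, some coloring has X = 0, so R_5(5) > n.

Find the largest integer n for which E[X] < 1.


We need C(n, 5) · 5^{1 − 10} < 1, i.e. C(n, 5) < 5^{10 − 1} = 1953125.
Check values of n near the boundary:
  n = 47: C(47, 5) = 1533939; 1533939 < 1953125? YES
  n = 48: C(48, 5) = 1712304; 1712304 < 1953125? YES
  n = 49: C(49, 5) = 1906884; 1906884 < 1953125? YES
  n = 50: C(50, 5) = 2118760; 2118760 < 1953125? NO
  n = 51: C(51, 5) = 2349060; 2349060 < 1953125? NO
The largest n with C(n, 5) < 1953125 is n = 49 (where E[X] = 1906884/1953125 ≈ 0.9763246). Hence R_5(5) > 49, i.e. R_5(5) ≥ 50.

Largest n = 49; hence R_5(5) > 49.


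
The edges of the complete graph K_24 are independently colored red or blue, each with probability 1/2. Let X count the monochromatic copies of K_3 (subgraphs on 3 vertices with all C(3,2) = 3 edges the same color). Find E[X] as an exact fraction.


Let X = Σ_S X_S over the C(24, 3) = 2024 subsets S of size 3, where X_S = 1 if the K_3 on S is monochromatic.
For a fixed S, the K_3 on S has C(3, 2) = 3 edges. P[all 3 edges red] = (1/2)^3, and likewise for blue, so P[monochromatic] = 2·(1/2)^3 = 2^{1 − 3} = 1/4.
Summing: E[X] = C(24, 3) · 2^{1 − 3} = 2024 · 1/4 = 506.
Numerically: E[X] ≈ 506.000000.

E[X] = C(24,3)·2^(1−C(3,2)) = 506 ≈ 506.000000.


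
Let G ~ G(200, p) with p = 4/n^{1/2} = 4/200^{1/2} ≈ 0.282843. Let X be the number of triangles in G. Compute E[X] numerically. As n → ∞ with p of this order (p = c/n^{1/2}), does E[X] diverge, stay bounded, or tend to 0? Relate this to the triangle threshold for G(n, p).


Number of potential triangles: C(200, 3) = 1313400.
Each occurs with probability p³ ≈ (0.282843)³ ≈ 2.26274170e-02.
By linearity: E[X] = C(200, 3)·p³ ≈ 1313400 · 2.26274170e-02 ≈ 29718.849485.
Since α = 1/2 < 1, p = c/n^{1/2} ≫ 1/n is above the triangle threshold p ~ 1/n. Asymptotically E[X] ~ (c³/6)·n^{3(1−α)} = (4³/6)·n^{1.5} → ∞; triangles are abundant w.h.p.

E[X] ≈ 29718.849485; in regime p = Θ(1/n^{1/2}) E[X] diverges (above the triangle threshold p ~ 1/n).


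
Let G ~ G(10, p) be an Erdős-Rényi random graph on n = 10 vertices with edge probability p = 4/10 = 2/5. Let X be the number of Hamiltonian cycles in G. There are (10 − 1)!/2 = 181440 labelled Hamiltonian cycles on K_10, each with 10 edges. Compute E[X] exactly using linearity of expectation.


K_10 has (10 − 1)!/2 = 181440 labelled Hamiltonian cycles.
For each such Hamiltonian cycle H, let X_H = 1 if all 10 edges of H are present in G. Then P[X_H = 1] = p^{10} = (2/5)^{10} = 1024/9765625.
By linearity of expectation: E[X] = Σ_H E[X_H] = 181440 · p^{10} = 181440 · 1024/9765625 = 37158912/1953125.
Numerically: E[X] ≈ 19.025.

E[X] = 181440 · (2/5)^{10} = 37158912/1953125 ≈ 19.025.


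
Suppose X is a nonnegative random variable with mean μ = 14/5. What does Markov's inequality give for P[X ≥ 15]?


μ = E[X] = 14/5, a = 15.
Markov: P[X ≥ 15] ≤ μ/a = (14/5)/15 = 14/75.
Numerically: ≈ 0.186667.
(Since a = 15 > μ = 2.800000, the bound 14/75 is < 1 and informative.)

P[X ≥ 15] ≤ 14/75 ≈ 0.186667.


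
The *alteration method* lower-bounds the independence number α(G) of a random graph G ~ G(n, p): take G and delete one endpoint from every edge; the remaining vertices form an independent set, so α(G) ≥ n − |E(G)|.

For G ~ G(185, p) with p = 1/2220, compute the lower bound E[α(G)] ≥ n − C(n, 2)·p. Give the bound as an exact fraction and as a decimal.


E[|E(G)|] = C(185, 2)·p = 17020 · (1/2220) = 23/3.
E[α(G)] ≥ n − E[|E(G)|] = 185 − 23/3 = 532/3.
Numerically: ≈ 177.333333.
(This is only a lower bound; the true E[α(G)] may be larger.)

E[α(G)] ≥ 532/3 ≈ 177.333333.


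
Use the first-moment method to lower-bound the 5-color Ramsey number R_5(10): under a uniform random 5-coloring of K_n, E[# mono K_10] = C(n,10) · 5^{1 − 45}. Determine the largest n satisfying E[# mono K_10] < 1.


We need C(n, 10) · 5^{1 − 45} < 1, i.e. C(n, 10) < 5^{45 − 1} = 5684341886080801486968994140625.
Check values of n near the boundary:
  n = 5387: C(5387, 10) = 5624406917627224603154306376491; 5624406917627224603154306376491 < 5684341886080801486968994140625? YES
  n = 5388: C(5388, 10) = 5634865093375880654852250419586; 5634865093375880654852250419586 < 5684341886080801486968994140625? YES
  n = 5389: C(5389, 10) = 5645340767466558997768874792926; 5645340767466558997768874792926 < 5684341886080801486968994140625? YES
  n = 5390: C(5390, 10) = 5655833965919099070255434039753; 5655833965919099070255434039753 < 5684341886080801486968994140625? YES
  n = 5391: C(5391, 10) = 5666344714787188828795213697883; 5666344714787188828795213697883 < 5684341886080801486968994140625? YES
  n = 5392: C(5392, 10) = 5676873040158402483252283957448; 5676873040158402483252283957448 < 5684341886080801486968994140625? YES
  n = 5393: C(5393, 10) = 5687418968154238267170642278008; 5687418968154238267170642278008 < 5684341886080801486968994140625? NO
The largest n with C(n, 10) < 5684341886080801486968994140625 is n = 5392 (where E[X] = 5676873040158402483252283957448/5684341886080801486968994140625 ≈ 0.9986861). Hence R_5(10) > 5392, i.e. R_5(10) ≥ 5393.

Largest n = 5392; hence R_5(10) > 5392.


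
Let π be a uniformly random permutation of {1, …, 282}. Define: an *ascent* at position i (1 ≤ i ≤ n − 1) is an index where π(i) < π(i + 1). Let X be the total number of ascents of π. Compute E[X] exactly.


Write X = Σ X_I over i = 1, …, 281, with X_I the indicator of one ascent.
There are 281 indicators.
For each fixed i, the pair (π(i), π(i+1)) is a uniformly random ordered pair of distinct values from {1, …, 282}; by symmetry P[π(i) < π(i+1)] = 1/2.
By linearity: E[X] = 281 · (1/2) = (282 − 1) · (1/2) = 281/2 ≈ 140.5000.

E[X] = 281/2 = 140.5000.


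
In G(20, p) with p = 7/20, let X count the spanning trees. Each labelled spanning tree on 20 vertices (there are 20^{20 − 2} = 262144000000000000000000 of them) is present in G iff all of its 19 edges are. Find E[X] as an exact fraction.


K_20 has 20^{20 − 2} = 262144000000000000000000 labelled spanning trees.
For each such spanning tree H, let X_H = 1 if all 19 edges of H are present in G. Then P[X_H = 1] = p^{19} = (7/20)^{19} = 11398895185373143/5242880000000000000000000.
By linearity of expectation: E[X] = Σ_H E[X_H] = 262144000000000000000000 · p^{19} = 262144000000000000000000 · 11398895185373143/5242880000000000000000000 = 11398895185373143/20.
Numerically: E[X] ≈ 5.69945e+14.

E[X] = 262144000000000000000000 · (7/20)^{19} = 11398895185373143/20 ≈ 5.69945e+14.


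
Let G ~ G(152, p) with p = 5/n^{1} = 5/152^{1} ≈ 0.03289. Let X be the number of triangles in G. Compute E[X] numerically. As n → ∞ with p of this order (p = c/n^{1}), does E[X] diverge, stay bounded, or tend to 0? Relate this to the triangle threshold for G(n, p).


Number of potential triangles: C(152, 3) = 573800.
Each occurs with probability p³ ≈ (0.03289)³ ≈ 3.559420e-05.
By linearity: E[X] = C(152, 3)·p³ ≈ 573800 · 3.559420e-05 ≈ 20.4240.
Here α = 1, so p = 5/n is exactly at the triangle threshold p ~ 1/n. Asymptotically E[X] → c³/6 = 5³/6 = 125/6 ≈ 20.8333, a bounded constant. In this regime the triangle count is asymptotically Poisson(c³/6).

E[X] ≈ 20.4240; in regime p = Θ(1/n^{1}) E[X] stays bounded (at the triangle threshold p ~ 1/n).


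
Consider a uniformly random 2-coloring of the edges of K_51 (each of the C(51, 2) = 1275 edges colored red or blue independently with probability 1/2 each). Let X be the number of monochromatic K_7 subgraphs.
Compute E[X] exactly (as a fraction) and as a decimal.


Let X = Σ_S X_S over the C(51, 7) = 115775100 subsets S of size 7, where X_S = 1 if the K_7 on S is monochromatic.
For a fixed S, the K_7 on S has C(7, 2) = 21 edges. P[all 21 edges red] = (1/2)^21, and likewise for blue, so P[monochromatic] = 2·(1/2)^21 = 2^{1 − 21} = 1/1048576.
By linearity of expectation: E[X] = C(51, 7) · 2^{1 − 21} = 115775100 · 1/1048576 = 28943775/262144.
Numerically: E[X] ≈ 110.411739.

E[X] = C(51,7)·2^(1−C(7,2)) = 28943775/262144 ≈ 110.411739.


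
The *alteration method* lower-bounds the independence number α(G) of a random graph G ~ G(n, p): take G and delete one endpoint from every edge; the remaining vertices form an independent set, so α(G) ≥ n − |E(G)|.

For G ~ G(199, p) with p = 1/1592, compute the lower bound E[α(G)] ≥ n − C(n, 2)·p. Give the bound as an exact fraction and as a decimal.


E[|E(G)|] = C(199, 2)·p = 19701 · (1/1592) = 99/8.
E[α(G)] ≥ n − E[|E(G)|] = 199 − 99/8 = 1493/8.
Numerically: ≈ 186.62500.
(This is only a lower bound; the true E[α(G)] may be larger.)

E[α(G)] ≥ 1493/8 ≈ 186.62500.


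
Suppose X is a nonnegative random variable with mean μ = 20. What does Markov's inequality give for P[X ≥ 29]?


μ = E[X] = 20, a = 29.
Markov: P[X ≥ 29] ≤ μ/a = (20)/29 = 20/29.
Numerically: ≈ 0.68966.
(Since a = 29 > μ = 20.00000, the bound 20/29 is < 1 and informative.)

P[X ≥ 29] ≤ 20/29 ≈ 0.68966.


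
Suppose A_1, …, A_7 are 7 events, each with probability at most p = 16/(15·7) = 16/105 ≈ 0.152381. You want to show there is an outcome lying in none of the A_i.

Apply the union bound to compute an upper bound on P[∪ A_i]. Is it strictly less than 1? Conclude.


Union bound: P[∪_{i=1}^{7} A_i] ≤ Σ_i P[A_i] ≤ 7·p = 7·(16/105) = 16/15.
Numerically: 16/15 ≈ 1.066667.
Is 16/15 < 1? NO.
Since the bound 16/15 is ≥ 1, the union bound is uninformative here; it does NOT by itself certify existence.

7·p = 16/15 ≈ 1.066667; existence NOT certified by the union bound.


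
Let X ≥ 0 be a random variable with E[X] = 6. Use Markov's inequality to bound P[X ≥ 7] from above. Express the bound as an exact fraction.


μ = E[X] = 6, a = 7.
Markov: P[X ≥ 7] ≤ μ/a = (6)/7 = 6/7.
Numerically: ≈ 0.857143.
(Since a = 7 > μ = 6.000000, the bound 6/7 is < 1 and informative.)

P[X ≥ 7] ≤ 6/7 ≈ 0.857143.


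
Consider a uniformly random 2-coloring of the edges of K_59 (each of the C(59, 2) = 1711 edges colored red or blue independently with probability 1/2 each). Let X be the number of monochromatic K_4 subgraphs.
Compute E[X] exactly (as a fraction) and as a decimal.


Let X = Σ_S X_S over the C(59, 4) = 455126 subsets S of size 4, where X_S = 1 if the K_4 on S is monochromatic.
For a fixed S, the K_4 on S has C(4, 2) = 6 edges. P[all 6 edges red] = (1/2)^6, and likewise for blue, so P[monochromatic] = 2·(1/2)^6 = 2^{1 − 6} = 1/32.
By linearity: E[X] = C(59, 4) · 2^{1 − 6} = 455126 · 1/32 = 227563/16.
Numerically: E[X] ≈ 14222.68750.

E[X] = C(59,4)·2^(1−C(4,2)) = 227563/16 ≈ 14222.68750.


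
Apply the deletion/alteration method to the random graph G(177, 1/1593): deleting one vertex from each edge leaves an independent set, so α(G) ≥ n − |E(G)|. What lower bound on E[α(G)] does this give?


E[|E(G)|] = C(177, 2)·p = 15576 · (1/1593) = 88/9.
E[α(G)] ≥ n − E[|E(G)|] = 177 − 88/9 = 1505/9.
Numerically: ≈ 167.222.
(This is only a lower bound; the true E[α(G)] may be larger.)

E[α(G)] ≥ 1505/9 ≈ 167.222.


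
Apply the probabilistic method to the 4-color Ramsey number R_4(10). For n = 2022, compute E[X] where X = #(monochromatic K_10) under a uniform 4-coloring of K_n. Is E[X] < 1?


E[X] = C(2022, 10) · 4^{1 − 45} = 307870445231474093395937796 · 4^{−44} = 307870445231474093395937796/309485009821345068724781056.
As a reduced fraction: E[X] = 76967611307868523348984449/77371252455336267181195264 ≈ 0.994783.
Is E[X] < 1? YES.
Since E[X] < 1, there exists a 4-coloring of K_{2022} with no monochromatic K_10; hence R_4(10) > 2022.

E[X] = 76967611307868523348984449/77371252455336267181195264 ≈ 0.994783; E[X] < 1, so R_4(10) > 2022.


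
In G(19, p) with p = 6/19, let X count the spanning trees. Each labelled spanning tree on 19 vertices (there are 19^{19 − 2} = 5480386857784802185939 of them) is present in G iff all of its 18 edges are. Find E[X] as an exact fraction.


K_19 has 19^{19 − 2} = 5480386857784802185939 labelled spanning trees.
For each such spanning tree H, let X_H = 1 if all 18 edges of H are present in G. Then P[X_H = 1] = p^{18} = (6/19)^{18} = 101559956668416/104127350297911241532841.
By linearity of expectation: E[X] = Σ_H E[X_H] = 5480386857784802185939 · p^{18} = 5480386857784802185939 · 101559956668416/104127350297911241532841 = 101559956668416/19.
Numerically: E[X] ≈ 5.34526e+12.

E[X] = 5480386857784802185939 · (6/19)^{18} = 101559956668416/19 ≈ 5.34526e+12.


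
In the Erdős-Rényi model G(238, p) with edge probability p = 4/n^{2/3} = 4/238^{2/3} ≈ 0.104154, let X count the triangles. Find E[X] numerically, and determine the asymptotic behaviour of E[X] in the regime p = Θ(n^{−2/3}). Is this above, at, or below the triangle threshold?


Number of potential triangles: C(238, 3) = 2218636.
Each occurs with probability p³ ≈ (0.104154)³ ≈ 1.12986371e-03.
By linearity: E[X] = C(238, 3)·p³ ≈ 2218636 · 1.12986371e-03 ≈ 2506.756303.
Since α = 2/3 < 1, p = c/n^{2/3} ≫ 1/n is above the triangle threshold p ~ 1/n. Asymptotically E[X] ~ (c³/6)·n^{3(1−α)} = (4³/6)·n^{1} → ∞; triangles are abundant w.h.p.

E[X] ≈ 2506.756303; in regime p = Θ(1/n^{2/3}) E[X] diverges (above the triangle threshold p ~ 1/n).


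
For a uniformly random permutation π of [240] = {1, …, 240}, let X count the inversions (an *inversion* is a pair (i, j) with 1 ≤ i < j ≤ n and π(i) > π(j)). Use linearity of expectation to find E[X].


Write X = Σ X_I over the C(240, 2) = 28680 pairs i < j, with X_I the indicator of one inversion.
There are 28680 indicators.
For each fixed pair i < j, the values π(i) and π(j) are two distinct elements of {1, …, 240} in uniformly random order; by symmetry P[π(i) > π(j)] = 1/2.
By linearity: E[X] = 28680 · (1/2) = C(240, 2) · (1/2) = 28680/2 = 14340 ≈ 14340.000.

E[X] = 14340 = 14340.000.


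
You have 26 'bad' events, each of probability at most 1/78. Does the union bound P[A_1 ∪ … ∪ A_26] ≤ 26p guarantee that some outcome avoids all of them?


Union bound: P[∪_{i=1}^{26} A_i] ≤ Σ_i P[A_i] ≤ 26·p = 26·(1/78) = 1/3.
Numerically: 1/3 ≈ 0.3333333.
Is 1/3 < 1? YES.
Since P[∪ A_i] ≤ 1/3 < 1, the complement has P[∩ A_i^c] ≥ 1 − 1/3 = 2/3 > 0, so some outcome avoids every A_i.

26·p = 1/3 ≈ 0.3333333; existence CERTIFIED by the union bound.


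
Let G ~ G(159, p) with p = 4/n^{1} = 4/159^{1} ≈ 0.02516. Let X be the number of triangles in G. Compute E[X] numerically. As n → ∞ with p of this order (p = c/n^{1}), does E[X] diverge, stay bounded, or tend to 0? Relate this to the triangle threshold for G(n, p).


Number of potential triangles: C(159, 3) = 657359.
Each occurs with probability p³ ≈ (0.02516)³ ≈ 1.592167e-05.
By linearity: E[X] = C(159, 3)·p³ ≈ 657359 · 1.592167e-05 ≈ 10.4663.
Here α = 1, so p = 4/n is exactly at the triangle threshold p ~ 1/n. Asymptotically E[X] → c³/6 = 4³/6 = 32/3 ≈ 10.6667, a bounded constant. In this regime the triangle count is asymptotically Poisson(c³/6).

E[X] ≈ 10.4663; in regime p = Θ(1/n^{1}) E[X] stays bounded (at the triangle threshold p ~ 1/n).


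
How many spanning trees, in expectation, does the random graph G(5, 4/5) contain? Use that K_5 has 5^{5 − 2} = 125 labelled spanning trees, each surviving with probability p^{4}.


K_5 has 5^{5 − 2} = 125 labelled spanning trees.
For each such spanning tree H, let X_H = 1 if all 4 edges of H are present in G. Then P[X_H = 1] = p^{4} = (4/5)^{4} = 256/625.
By linearity: E[X] = Σ_H E[X_H] = 125 · p^{4} = 125 · 256/625 = 256/5.
Numerically: E[X] ≈ 51.2.

E[X] = 125 · (4/5)^{4} = 256/5 ≈ 51.2.


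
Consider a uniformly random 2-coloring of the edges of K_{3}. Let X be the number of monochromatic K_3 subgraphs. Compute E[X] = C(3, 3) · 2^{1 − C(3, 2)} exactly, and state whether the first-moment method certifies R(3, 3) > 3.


E[X] = C(3, 3) · 2^{1 − 3} = 1 · 2^{−2} = 1/4.
As a reduced fraction: E[X] = 1/4 ≈ 0.2500.
Is E[X] < 1? YES.
Since E[X] < 1, there exists a 2-coloring of K_{3} with no monochromatic K_3; hence R(3, 3) > 3.

E[X] = 1/4 ≈ 0.2500; E[X] < 1, so R(3, 3) > 3.


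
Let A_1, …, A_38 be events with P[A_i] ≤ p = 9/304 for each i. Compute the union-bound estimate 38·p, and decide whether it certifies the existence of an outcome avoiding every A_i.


Union bound: P[∪_{i=1}^{38} A_i] ≤ Σ_i P[A_i] ≤ 38·p = 38·(9/304) = 9/8.
Numerically: 9/8 ≈ 1.1250000.
Is 9/8 < 1? NO.
Since the bound 9/8 is ≥ 1, the union bound is uninformative here; it does NOT by itself certify existence.

38·p = 9/8 ≈ 1.1250000; existence NOT certified by the union bound.


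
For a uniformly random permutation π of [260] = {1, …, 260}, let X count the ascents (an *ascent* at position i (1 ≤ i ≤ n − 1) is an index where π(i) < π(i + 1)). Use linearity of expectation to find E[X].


Write X = Σ X_I over i = 1, …, 259, with X_I the indicator of one ascent.
There are 259 indicators.
For each fixed i, the pair (π(i), π(i+1)) is a uniformly random ordered pair of distinct values from {1, …, 260}; by symmetry P[π(i) < π(i+1)] = 1/2.
By linearity: E[X] = 259 · (1/2) = (260 − 1) · (1/2) = 259/2 ≈ 129.500.

E[X] = 259/2 = 129.500.


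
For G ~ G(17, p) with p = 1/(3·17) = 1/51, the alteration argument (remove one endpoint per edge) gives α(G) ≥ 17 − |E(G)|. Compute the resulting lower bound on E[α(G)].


E[|E(G)|] = C(17, 2)·p = 136 · (1/51) = 8/3.
E[α(G)] ≥ n − E[|E(G)|] = 17 − 8/3 = 43/3.
Numerically: ≈ 14.333333.
(This is only a lower bound; the true E[α(G)] may be larger.)

E[α(G)] ≥ 43/3 ≈ 14.333333.


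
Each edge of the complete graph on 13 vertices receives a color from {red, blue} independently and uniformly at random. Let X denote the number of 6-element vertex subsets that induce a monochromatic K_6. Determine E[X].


Let X = Σ_S X_S over the C(13, 6) = 1716 subsets S of size 6, where X_S = 1 if the K_6 on S is monochromatic.
For a fixed S, the K_6 on S has C(6, 2) = 15 edges. P[all 15 edges red] = (1/2)^15, and likewise for blue, so P[monochromatic] = 2·(1/2)^15 = 2^{1 − 15} = 1/16384.
By linearity of expectation: E[X] = C(13, 6) · 2^{1 − 15} = 1716 · 1/16384 = 429/4096.
Numerically: E[X] ≈ 0.104736.

E[X] = C(13,6)·2^(1−C(6,2)) = 429/4096 ≈ 0.104736.


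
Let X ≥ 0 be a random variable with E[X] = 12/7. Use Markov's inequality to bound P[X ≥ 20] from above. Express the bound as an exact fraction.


μ = E[X] = 12/7, a = 20.
Markov: P[X ≥ 20] ≤ μ/a = (12/7)/20 = 3/35.
Numerically: ≈ 0.086.
(Since a = 20 > μ = 1.714, the bound 3/35 is < 1 and informative.)

P[X ≥ 20] ≤ 3/35 ≈ 0.086.


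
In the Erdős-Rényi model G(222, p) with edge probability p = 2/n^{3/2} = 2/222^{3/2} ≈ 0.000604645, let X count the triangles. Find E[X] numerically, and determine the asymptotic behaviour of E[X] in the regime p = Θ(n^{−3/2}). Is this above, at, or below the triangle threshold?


Number of potential triangles: C(222, 3) = 1798940.
Each occurs with probability p³ ≈ (0.000604645)³ ≈ 2.21055641e-10.
By linearity: E[X] = C(222, 3)·p³ ≈ 1798940 · 2.21055641e-10 ≈ 0.000398.
Since α = 3/2 > 1, p = c/n^{3/2} = o(1/n) is below the triangle threshold p ~ 1/n. Asymptotically E[X] ~ (c³/6)·n^{3(1−α)} = (2³/6)·n^{-1.5} → 0, so by Markov's inequality G has no triangles w.h.p.

E[X] ≈ 0.000398; in regime p = Θ(1/n^{3/2}) E[X] tends to 0 (below the triangle threshold p ~ 1/n).


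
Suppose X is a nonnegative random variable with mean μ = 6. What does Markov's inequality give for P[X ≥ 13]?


μ = E[X] = 6, a = 13.
Markov: P[X ≥ 13] ≤ μ/a = (6)/13 = 6/13.
Numerically: ≈ 0.4615.
(Since a = 13 > μ = 6.0000, the bound 6/13 is < 1 and informative.)

P[X ≥ 13] ≤ 6/13 ≈ 0.4615.


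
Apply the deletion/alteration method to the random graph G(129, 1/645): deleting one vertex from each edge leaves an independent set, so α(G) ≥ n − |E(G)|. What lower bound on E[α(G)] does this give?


E[|E(G)|] = C(129, 2)·p = 8256 · (1/645) = 64/5.
E[α(G)] ≥ n − E[|E(G)|] = 129 − 64/5 = 581/5.
Numerically: ≈ 116.200.
(This is only a lower bound; the true E[α(G)] may be larger.)

E[α(G)] ≥ 581/5 ≈ 116.200.


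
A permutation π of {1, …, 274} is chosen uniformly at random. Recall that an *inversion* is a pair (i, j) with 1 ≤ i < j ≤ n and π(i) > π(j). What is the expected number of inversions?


Write X = Σ X_I over the C(274, 2) = 37401 pairs i < j, with X_I the indicator of one inversion.
There are 37401 indicators.
For each fixed pair i < j, the values π(i) and π(j) are two distinct elements of {1, …, 274} in uniformly random order; by symmetry P[π(i) > π(j)] = 1/2.
By linearity: E[X] = 37401 · (1/2) = C(274, 2) · (1/2) = 37401/2 = 37401/2 ≈ 18700.50000.

E[X] = 37401/2 = 18700.50000.


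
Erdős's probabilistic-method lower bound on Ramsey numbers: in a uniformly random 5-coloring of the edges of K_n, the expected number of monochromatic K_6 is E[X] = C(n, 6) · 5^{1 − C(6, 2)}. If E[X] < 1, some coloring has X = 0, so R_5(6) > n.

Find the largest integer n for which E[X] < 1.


We need C(n, 6) · 5^{1 − 15} < 1, i.e. C(n, 6) < 5^{15 − 1} = 6103515625.
Check values of n near the boundary:
  n = 125: C(125, 6) = 4690625500; 4690625500 < 6103515625? YES
  n = 126: C(126, 6) = 4925156775; 4925156775 < 6103515625? YES
  n = 127: C(127, 6) = 5169379425; 5169379425 < 6103515625? YES
  n = 128: C(128, 6) = 5423611200; 5423611200 < 6103515625? YES
  n = 129: C(129, 6) = 5688177600; 5688177600 < 6103515625? YES
  n = 130: C(130, 6) = 5963412000; 5963412000 < 6103515625? YES
  n = 131: C(131, 6) = 6249655776; 6249655776 < 6103515625? NO
  n = 132: C(132, 6) = 6547258432; 6547258432 < 6103515625? NO
The largest n with C(n, 6) < 6103515625 is n = 130 (where E[X] = 47707296/48828125 ≈ 0.97705). Hence R_5(6) > 130, i.e. R_5(6) ≥ 131.

Largest n = 130; hence R_5(6) > 130.


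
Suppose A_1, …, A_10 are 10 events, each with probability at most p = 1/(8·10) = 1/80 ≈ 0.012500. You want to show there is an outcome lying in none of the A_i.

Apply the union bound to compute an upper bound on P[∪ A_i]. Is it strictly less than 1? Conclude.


Union bound: P[∪_{i=1}^{10} A_i] ≤ Σ_i P[A_i] ≤ 10·p = 10·(1/80) = 1/8.
Numerically: 1/8 ≈ 0.125000.
Is 1/8 < 1? YES.
Since P[∪ A_i] ≤ 1/8 < 1, the complement has P[∩ A_i^c] ≥ 1 − 1/8 = 7/8 > 0, so some outcome avoids every A_i.

10·p = 1/8 ≈ 0.125000; existence CERTIFIED by the union bound.


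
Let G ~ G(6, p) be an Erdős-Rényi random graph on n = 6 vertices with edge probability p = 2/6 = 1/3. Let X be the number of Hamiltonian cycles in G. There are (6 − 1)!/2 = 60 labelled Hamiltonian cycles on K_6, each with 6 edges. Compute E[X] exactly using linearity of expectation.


K_6 has (6 − 1)!/2 = 60 labelled Hamiltonian cycles.
For each such Hamiltonian cycle H, let X_H = 1 if all 6 edges of H are present in G. Then P[X_H = 1] = p^{6} = (1/3)^{6} = 1/729.
By linearity: E[X] = Σ_H E[X_H] = 60 · p^{6} = 60 · 1/729 = 20/243.
Numerically: E[X] ≈ 0.0823.

E[X] = 60 · (1/3)^{6} = 20/243 ≈ 0.0823.


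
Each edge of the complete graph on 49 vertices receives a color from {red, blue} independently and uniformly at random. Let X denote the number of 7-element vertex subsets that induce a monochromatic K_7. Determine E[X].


Let X = Σ_S X_S over the C(49, 7) = 85900584 subsets S of size 7, where X_S = 1 if the K_7 on S is monochromatic.
For a fixed S, the K_7 on S has C(7, 2) = 21 edges. P[all 21 edges red] = (1/2)^21, and likewise for blue, so P[monochromatic] = 2·(1/2)^21 = 2^{1 − 21} = 1/1048576.
By linearity: E[X] = C(49, 7) · 2^{1 − 21} = 85900584 · 1/1048576 = 10737573/131072.
Numerically: E[X] ≈ 81.921.

E[X] = C(49,7)·2^(1−C(7,2)) = 10737573/131072 ≈ 81.921.


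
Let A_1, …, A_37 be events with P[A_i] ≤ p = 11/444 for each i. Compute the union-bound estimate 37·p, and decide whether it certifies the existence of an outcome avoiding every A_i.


Union bound: P[∪_{i=1}^{37} A_i] ≤ Σ_i P[A_i] ≤ 37·p = 37·(11/444) = 11/12.
Numerically: 11/12 ≈ 0.916667.
Is 11/12 < 1? YES.
Since P[∪ A_i] ≤ 11/12 < 1, the complement has P[∩ A_i^c] ≥ 1 − 11/12 = 1/12 > 0, so some outcome avoids every A_i.

37·p = 11/12 ≈ 0.916667; existence CERTIFIED by the union bound.


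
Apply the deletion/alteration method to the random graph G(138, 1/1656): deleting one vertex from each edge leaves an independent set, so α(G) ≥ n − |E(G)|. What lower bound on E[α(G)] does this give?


E[|E(G)|] = C(138, 2)·p = 9453 · (1/1656) = 137/24.
E[α(G)] ≥ n − E[|E(G)|] = 138 − 137/24 = 3175/24.
Numerically: ≈ 132.291667.
(This is only a lower bound; the true E[α(G)] may be larger.)

E[α(G)] ≥ 3175/24 ≈ 132.291667.


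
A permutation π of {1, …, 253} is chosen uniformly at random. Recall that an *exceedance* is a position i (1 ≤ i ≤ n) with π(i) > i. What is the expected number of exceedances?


Write X = Σ_{i=1}^{253} X_i, where X_i = 1_{π(i) > i}.
For each fixed i, π(i) is uniform over {1, …, 253} (marginal of a uniform permutation), so P[π(i) > i] = (n − i)/n. Summing: Σ_{i=1}^{253} (n − i)/n = (0 + 1 + … + 252)/253 = 253(253 − 1)/(2·253) = (253 − 1)/2.
Hence E[X] = Σ_{i=1}^{253} (253 − i)/253 = 126 ≈ 126.000.

E[X] = 126 = 126.000.


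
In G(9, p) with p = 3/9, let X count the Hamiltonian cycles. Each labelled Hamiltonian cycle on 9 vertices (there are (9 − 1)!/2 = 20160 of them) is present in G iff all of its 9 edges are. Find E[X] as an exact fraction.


K_9 has (9 − 1)!/2 = 20160 labelled Hamiltonian cycles.
For each such Hamiltonian cycle H, let X_H = 1 if all 9 edges of H are present in G. Then P[X_H = 1] = p^{9} = (1/3)^{9} = 1/19683.
By linearity of expectation: E[X] = Σ_H E[X_H] = 20160 · p^{9} = 20160 · 1/19683 = 2240/2187.
Numerically: E[X] ≈ 1.02423.

E[X] = 20160 · (1/3)^{9} = 2240/2187 ≈ 1.02423.


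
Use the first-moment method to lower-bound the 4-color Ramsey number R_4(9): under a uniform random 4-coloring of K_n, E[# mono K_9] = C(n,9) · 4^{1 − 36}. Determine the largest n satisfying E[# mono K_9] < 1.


We need C(n, 9) · 4^{1 − 36} < 1, i.e. C(n, 9) < 4^{36 − 1} = 1180591620717411303424.
Check values of n near the boundary:
  n = 910: C(910, 9) = 1133378248346922788210; 1133378248346922788210 < 1180591620717411303424? YES
  n = 911: C(911, 9) = 1144686900492291197405; 1144686900492291197405 < 1180591620717411303424? YES
  n = 912: C(912, 9) = 1156095740032081475120; 1156095740032081475120 < 1180591620717411303424? YES
  n = 913: C(913, 9) = 1167605542753639808390; 1167605542753639808390 < 1180591620717411303424? YES
  n = 914: C(914, 9) = 1179217089587653905932; 1179217089587653905932 < 1180591620717411303424? YES
  n = 915: C(915, 9) = 1190931166636537885130; 1190931166636537885130 < 1180591620717411303424? NO
The largest n with C(n, 9) < 1180591620717411303424 is n = 914 (where E[X] = 294804272396913476483/295147905179352825856 ≈ 0.9988). Hence R_4(9) > 914, i.e. R_4(9) ≥ 915.

Largest n = 914; hence R_4(9) > 914.
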